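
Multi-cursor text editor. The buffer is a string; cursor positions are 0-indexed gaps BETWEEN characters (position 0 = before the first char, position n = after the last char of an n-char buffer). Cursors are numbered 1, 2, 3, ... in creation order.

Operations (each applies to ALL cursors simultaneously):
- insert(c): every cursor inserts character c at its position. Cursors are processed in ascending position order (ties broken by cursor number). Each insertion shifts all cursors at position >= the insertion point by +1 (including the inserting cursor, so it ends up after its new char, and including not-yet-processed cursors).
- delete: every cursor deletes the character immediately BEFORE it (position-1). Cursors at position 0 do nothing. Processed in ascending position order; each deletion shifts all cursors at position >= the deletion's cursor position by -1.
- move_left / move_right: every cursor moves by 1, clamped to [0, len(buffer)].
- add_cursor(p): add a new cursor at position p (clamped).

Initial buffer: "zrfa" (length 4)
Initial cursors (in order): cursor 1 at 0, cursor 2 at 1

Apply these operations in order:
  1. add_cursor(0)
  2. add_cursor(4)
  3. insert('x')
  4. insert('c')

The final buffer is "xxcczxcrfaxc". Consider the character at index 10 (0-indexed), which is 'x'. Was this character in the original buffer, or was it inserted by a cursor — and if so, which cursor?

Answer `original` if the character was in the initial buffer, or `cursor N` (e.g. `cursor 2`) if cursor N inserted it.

After op 1 (add_cursor(0)): buffer="zrfa" (len 4), cursors c1@0 c3@0 c2@1, authorship ....
After op 2 (add_cursor(4)): buffer="zrfa" (len 4), cursors c1@0 c3@0 c2@1 c4@4, authorship ....
After op 3 (insert('x')): buffer="xxzxrfax" (len 8), cursors c1@2 c3@2 c2@4 c4@8, authorship 13.2...4
After op 4 (insert('c')): buffer="xxcczxcrfaxc" (len 12), cursors c1@4 c3@4 c2@7 c4@12, authorship 1313.22...44
Authorship (.=original, N=cursor N): 1 3 1 3 . 2 2 . . . 4 4
Index 10: author = 4

Answer: cursor 4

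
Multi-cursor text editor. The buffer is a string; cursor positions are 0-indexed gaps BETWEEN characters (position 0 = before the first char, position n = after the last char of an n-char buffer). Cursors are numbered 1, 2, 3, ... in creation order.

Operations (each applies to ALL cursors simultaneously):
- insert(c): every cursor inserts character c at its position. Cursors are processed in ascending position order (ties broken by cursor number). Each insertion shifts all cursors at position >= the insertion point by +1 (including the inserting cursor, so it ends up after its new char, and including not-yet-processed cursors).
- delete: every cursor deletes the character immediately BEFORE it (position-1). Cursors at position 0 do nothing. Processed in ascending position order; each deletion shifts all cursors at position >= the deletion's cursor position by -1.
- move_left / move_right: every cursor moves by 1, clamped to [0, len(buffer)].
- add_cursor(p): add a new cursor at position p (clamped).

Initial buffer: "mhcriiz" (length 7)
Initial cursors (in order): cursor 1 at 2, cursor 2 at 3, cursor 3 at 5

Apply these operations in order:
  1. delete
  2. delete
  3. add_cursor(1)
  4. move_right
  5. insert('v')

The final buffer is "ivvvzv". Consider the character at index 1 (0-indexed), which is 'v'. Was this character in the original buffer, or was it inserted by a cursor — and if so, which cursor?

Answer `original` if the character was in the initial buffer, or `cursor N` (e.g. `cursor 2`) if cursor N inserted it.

Answer: cursor 1

Derivation:
After op 1 (delete): buffer="mriz" (len 4), cursors c1@1 c2@1 c3@2, authorship ....
After op 2 (delete): buffer="iz" (len 2), cursors c1@0 c2@0 c3@0, authorship ..
After op 3 (add_cursor(1)): buffer="iz" (len 2), cursors c1@0 c2@0 c3@0 c4@1, authorship ..
After op 4 (move_right): buffer="iz" (len 2), cursors c1@1 c2@1 c3@1 c4@2, authorship ..
After op 5 (insert('v')): buffer="ivvvzv" (len 6), cursors c1@4 c2@4 c3@4 c4@6, authorship .123.4
Authorship (.=original, N=cursor N): . 1 2 3 . 4
Index 1: author = 1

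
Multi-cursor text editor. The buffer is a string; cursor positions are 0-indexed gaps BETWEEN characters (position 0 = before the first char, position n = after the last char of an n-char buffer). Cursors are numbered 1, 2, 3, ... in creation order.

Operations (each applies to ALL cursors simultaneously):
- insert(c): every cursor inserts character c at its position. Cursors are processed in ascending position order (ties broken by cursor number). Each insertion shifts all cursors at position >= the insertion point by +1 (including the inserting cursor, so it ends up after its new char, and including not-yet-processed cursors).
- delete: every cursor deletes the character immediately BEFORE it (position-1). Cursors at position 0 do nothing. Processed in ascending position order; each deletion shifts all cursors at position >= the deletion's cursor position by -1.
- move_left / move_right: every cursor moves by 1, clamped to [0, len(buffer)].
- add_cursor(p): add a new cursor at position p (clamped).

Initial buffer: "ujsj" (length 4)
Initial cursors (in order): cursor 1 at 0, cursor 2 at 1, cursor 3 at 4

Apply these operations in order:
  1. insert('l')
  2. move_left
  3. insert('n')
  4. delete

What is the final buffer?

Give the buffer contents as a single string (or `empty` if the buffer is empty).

After op 1 (insert('l')): buffer="luljsjl" (len 7), cursors c1@1 c2@3 c3@7, authorship 1.2...3
After op 2 (move_left): buffer="luljsjl" (len 7), cursors c1@0 c2@2 c3@6, authorship 1.2...3
After op 3 (insert('n')): buffer="nlunljsjnl" (len 10), cursors c1@1 c2@4 c3@9, authorship 11.22...33
After op 4 (delete): buffer="luljsjl" (len 7), cursors c1@0 c2@2 c3@6, authorship 1.2...3

Answer: luljsjl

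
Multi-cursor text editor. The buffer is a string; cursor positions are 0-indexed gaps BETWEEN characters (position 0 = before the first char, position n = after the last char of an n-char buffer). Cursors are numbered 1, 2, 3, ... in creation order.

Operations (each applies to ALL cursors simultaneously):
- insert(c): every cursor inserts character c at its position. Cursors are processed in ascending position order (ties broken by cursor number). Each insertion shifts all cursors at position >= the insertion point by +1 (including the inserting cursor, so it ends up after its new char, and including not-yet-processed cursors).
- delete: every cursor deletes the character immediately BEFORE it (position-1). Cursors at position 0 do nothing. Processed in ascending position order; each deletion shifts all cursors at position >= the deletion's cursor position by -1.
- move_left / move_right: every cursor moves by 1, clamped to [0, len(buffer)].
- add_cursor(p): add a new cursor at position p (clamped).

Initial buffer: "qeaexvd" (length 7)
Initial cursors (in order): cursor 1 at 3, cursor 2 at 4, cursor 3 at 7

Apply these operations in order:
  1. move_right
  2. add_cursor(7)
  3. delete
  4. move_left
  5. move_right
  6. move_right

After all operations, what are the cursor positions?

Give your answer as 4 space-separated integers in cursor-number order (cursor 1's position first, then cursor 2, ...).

Answer: 3 3 3 3

Derivation:
After op 1 (move_right): buffer="qeaexvd" (len 7), cursors c1@4 c2@5 c3@7, authorship .......
After op 2 (add_cursor(7)): buffer="qeaexvd" (len 7), cursors c1@4 c2@5 c3@7 c4@7, authorship .......
After op 3 (delete): buffer="qea" (len 3), cursors c1@3 c2@3 c3@3 c4@3, authorship ...
After op 4 (move_left): buffer="qea" (len 3), cursors c1@2 c2@2 c3@2 c4@2, authorship ...
After op 5 (move_right): buffer="qea" (len 3), cursors c1@3 c2@3 c3@3 c4@3, authorship ...
After op 6 (move_right): buffer="qea" (len 3), cursors c1@3 c2@3 c3@3 c4@3, authorship ...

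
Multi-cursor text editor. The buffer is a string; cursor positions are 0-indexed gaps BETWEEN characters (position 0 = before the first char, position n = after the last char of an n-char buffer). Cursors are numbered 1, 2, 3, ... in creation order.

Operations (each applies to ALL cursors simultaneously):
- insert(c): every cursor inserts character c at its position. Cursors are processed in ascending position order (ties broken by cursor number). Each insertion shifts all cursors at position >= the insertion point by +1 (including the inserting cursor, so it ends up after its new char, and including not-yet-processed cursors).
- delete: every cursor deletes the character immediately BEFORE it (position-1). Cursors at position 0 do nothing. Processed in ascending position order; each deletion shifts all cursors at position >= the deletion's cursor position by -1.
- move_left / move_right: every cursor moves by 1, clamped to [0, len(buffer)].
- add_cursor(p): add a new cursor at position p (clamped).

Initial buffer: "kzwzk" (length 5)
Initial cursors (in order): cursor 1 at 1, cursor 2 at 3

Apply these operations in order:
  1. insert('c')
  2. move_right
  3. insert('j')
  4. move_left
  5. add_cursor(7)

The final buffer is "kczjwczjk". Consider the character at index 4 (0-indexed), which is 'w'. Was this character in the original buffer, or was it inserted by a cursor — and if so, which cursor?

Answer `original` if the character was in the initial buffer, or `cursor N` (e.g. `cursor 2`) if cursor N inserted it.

Answer: original

Derivation:
After op 1 (insert('c')): buffer="kczwczk" (len 7), cursors c1@2 c2@5, authorship .1..2..
After op 2 (move_right): buffer="kczwczk" (len 7), cursors c1@3 c2@6, authorship .1..2..
After op 3 (insert('j')): buffer="kczjwczjk" (len 9), cursors c1@4 c2@8, authorship .1.1.2.2.
After op 4 (move_left): buffer="kczjwczjk" (len 9), cursors c1@3 c2@7, authorship .1.1.2.2.
After op 5 (add_cursor(7)): buffer="kczjwczjk" (len 9), cursors c1@3 c2@7 c3@7, authorship .1.1.2.2.
Authorship (.=original, N=cursor N): . 1 . 1 . 2 . 2 .
Index 4: author = original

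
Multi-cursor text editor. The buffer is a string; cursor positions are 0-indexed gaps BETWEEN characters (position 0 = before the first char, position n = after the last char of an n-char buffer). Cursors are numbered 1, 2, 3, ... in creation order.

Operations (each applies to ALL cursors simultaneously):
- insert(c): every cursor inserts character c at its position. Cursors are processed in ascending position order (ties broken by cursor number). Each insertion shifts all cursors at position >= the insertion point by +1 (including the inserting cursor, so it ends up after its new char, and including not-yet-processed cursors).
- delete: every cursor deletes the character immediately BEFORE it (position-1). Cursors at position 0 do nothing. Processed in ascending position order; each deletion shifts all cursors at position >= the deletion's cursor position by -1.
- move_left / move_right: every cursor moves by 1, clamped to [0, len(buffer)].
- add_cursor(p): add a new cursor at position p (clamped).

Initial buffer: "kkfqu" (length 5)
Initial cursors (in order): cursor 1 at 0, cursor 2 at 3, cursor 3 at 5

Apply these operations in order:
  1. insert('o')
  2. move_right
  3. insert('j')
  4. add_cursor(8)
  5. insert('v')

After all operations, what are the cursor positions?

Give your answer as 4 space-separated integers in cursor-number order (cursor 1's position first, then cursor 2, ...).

After op 1 (insert('o')): buffer="okkfoquo" (len 8), cursors c1@1 c2@5 c3@8, authorship 1...2..3
After op 2 (move_right): buffer="okkfoquo" (len 8), cursors c1@2 c2@6 c3@8, authorship 1...2..3
After op 3 (insert('j')): buffer="okjkfoqjuoj" (len 11), cursors c1@3 c2@8 c3@11, authorship 1.1..2.2.33
After op 4 (add_cursor(8)): buffer="okjkfoqjuoj" (len 11), cursors c1@3 c2@8 c4@8 c3@11, authorship 1.1..2.2.33
After op 5 (insert('v')): buffer="okjvkfoqjvvuojv" (len 15), cursors c1@4 c2@11 c4@11 c3@15, authorship 1.11..2.224.333

Answer: 4 11 15 11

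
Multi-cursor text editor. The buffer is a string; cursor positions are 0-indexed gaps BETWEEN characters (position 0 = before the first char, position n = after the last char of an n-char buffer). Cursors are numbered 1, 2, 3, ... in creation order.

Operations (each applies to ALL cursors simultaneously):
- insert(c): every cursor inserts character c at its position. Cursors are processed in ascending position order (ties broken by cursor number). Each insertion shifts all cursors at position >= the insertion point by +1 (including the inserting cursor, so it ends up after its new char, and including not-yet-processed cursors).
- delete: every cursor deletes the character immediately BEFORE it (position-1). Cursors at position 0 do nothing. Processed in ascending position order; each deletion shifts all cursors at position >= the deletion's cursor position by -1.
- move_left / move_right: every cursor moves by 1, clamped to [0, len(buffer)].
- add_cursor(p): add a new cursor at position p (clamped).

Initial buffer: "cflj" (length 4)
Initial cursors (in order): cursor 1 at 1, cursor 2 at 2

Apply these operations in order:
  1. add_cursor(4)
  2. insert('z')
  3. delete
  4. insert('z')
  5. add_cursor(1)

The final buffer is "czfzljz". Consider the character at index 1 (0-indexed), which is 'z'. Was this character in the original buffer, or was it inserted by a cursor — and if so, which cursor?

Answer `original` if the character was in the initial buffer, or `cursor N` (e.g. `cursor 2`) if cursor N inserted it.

Answer: cursor 1

Derivation:
After op 1 (add_cursor(4)): buffer="cflj" (len 4), cursors c1@1 c2@2 c3@4, authorship ....
After op 2 (insert('z')): buffer="czfzljz" (len 7), cursors c1@2 c2@4 c3@7, authorship .1.2..3
After op 3 (delete): buffer="cflj" (len 4), cursors c1@1 c2@2 c3@4, authorship ....
After op 4 (insert('z')): buffer="czfzljz" (len 7), cursors c1@2 c2@4 c3@7, authorship .1.2..3
After op 5 (add_cursor(1)): buffer="czfzljz" (len 7), cursors c4@1 c1@2 c2@4 c3@7, authorship .1.2..3
Authorship (.=original, N=cursor N): . 1 . 2 . . 3
Index 1: author = 1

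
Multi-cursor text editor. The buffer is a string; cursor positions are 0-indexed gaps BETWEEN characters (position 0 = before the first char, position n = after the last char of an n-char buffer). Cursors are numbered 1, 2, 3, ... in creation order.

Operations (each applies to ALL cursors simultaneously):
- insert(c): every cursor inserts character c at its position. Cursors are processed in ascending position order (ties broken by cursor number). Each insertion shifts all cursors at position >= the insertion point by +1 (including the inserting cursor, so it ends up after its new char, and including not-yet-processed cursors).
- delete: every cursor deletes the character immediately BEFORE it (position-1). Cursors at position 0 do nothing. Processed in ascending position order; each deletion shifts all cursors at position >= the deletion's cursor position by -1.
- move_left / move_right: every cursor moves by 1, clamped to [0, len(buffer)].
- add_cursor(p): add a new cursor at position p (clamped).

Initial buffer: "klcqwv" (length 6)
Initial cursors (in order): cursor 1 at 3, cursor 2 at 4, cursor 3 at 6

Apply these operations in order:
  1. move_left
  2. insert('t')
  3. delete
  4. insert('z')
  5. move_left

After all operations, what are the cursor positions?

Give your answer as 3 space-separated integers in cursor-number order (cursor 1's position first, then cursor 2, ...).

After op 1 (move_left): buffer="klcqwv" (len 6), cursors c1@2 c2@3 c3@5, authorship ......
After op 2 (insert('t')): buffer="kltctqwtv" (len 9), cursors c1@3 c2@5 c3@8, authorship ..1.2..3.
After op 3 (delete): buffer="klcqwv" (len 6), cursors c1@2 c2@3 c3@5, authorship ......
After op 4 (insert('z')): buffer="klzczqwzv" (len 9), cursors c1@3 c2@5 c3@8, authorship ..1.2..3.
After op 5 (move_left): buffer="klzczqwzv" (len 9), cursors c1@2 c2@4 c3@7, authorship ..1.2..3.

Answer: 2 4 7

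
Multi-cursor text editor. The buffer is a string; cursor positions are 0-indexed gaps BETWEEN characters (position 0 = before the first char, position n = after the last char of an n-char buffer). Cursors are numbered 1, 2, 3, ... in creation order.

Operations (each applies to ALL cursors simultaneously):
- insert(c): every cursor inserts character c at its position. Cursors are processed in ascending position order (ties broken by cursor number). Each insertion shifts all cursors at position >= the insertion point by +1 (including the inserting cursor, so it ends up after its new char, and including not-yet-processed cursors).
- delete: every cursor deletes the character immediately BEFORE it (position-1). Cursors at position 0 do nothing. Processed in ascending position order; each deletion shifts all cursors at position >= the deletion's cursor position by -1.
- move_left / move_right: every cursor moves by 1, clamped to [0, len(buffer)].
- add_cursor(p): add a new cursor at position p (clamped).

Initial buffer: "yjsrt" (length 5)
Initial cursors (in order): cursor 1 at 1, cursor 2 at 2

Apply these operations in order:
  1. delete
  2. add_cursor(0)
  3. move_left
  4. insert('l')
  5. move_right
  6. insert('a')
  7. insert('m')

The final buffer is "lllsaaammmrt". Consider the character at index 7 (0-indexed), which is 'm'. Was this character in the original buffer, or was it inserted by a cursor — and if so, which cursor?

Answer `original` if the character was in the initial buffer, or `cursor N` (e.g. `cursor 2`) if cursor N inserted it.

Answer: cursor 1

Derivation:
After op 1 (delete): buffer="srt" (len 3), cursors c1@0 c2@0, authorship ...
After op 2 (add_cursor(0)): buffer="srt" (len 3), cursors c1@0 c2@0 c3@0, authorship ...
After op 3 (move_left): buffer="srt" (len 3), cursors c1@0 c2@0 c3@0, authorship ...
After op 4 (insert('l')): buffer="lllsrt" (len 6), cursors c1@3 c2@3 c3@3, authorship 123...
After op 5 (move_right): buffer="lllsrt" (len 6), cursors c1@4 c2@4 c3@4, authorship 123...
After op 6 (insert('a')): buffer="lllsaaart" (len 9), cursors c1@7 c2@7 c3@7, authorship 123.123..
After op 7 (insert('m')): buffer="lllsaaammmrt" (len 12), cursors c1@10 c2@10 c3@10, authorship 123.123123..
Authorship (.=original, N=cursor N): 1 2 3 . 1 2 3 1 2 3 . .
Index 7: author = 1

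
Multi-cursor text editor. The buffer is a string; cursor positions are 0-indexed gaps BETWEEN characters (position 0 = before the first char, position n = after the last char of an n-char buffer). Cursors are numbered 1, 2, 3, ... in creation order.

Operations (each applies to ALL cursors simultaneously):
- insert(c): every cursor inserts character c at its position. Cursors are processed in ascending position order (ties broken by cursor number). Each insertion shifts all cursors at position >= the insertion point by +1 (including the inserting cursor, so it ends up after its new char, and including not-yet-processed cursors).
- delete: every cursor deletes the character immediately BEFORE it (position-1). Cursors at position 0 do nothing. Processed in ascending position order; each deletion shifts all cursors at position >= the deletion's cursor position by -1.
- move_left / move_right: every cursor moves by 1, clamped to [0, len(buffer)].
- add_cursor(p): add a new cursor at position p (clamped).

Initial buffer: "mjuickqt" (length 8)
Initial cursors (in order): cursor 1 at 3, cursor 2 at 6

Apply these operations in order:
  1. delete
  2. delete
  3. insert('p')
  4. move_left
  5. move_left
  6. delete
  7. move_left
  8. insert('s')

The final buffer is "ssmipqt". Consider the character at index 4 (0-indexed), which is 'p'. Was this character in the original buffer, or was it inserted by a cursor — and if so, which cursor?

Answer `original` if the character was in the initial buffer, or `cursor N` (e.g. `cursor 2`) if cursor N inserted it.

Answer: cursor 2

Derivation:
After op 1 (delete): buffer="mjicqt" (len 6), cursors c1@2 c2@4, authorship ......
After op 2 (delete): buffer="miqt" (len 4), cursors c1@1 c2@2, authorship ....
After op 3 (insert('p')): buffer="mpipqt" (len 6), cursors c1@2 c2@4, authorship .1.2..
After op 4 (move_left): buffer="mpipqt" (len 6), cursors c1@1 c2@3, authorship .1.2..
After op 5 (move_left): buffer="mpipqt" (len 6), cursors c1@0 c2@2, authorship .1.2..
After op 6 (delete): buffer="mipqt" (len 5), cursors c1@0 c2@1, authorship ..2..
After op 7 (move_left): buffer="mipqt" (len 5), cursors c1@0 c2@0, authorship ..2..
After op 8 (insert('s')): buffer="ssmipqt" (len 7), cursors c1@2 c2@2, authorship 12..2..
Authorship (.=original, N=cursor N): 1 2 . . 2 . .
Index 4: author = 2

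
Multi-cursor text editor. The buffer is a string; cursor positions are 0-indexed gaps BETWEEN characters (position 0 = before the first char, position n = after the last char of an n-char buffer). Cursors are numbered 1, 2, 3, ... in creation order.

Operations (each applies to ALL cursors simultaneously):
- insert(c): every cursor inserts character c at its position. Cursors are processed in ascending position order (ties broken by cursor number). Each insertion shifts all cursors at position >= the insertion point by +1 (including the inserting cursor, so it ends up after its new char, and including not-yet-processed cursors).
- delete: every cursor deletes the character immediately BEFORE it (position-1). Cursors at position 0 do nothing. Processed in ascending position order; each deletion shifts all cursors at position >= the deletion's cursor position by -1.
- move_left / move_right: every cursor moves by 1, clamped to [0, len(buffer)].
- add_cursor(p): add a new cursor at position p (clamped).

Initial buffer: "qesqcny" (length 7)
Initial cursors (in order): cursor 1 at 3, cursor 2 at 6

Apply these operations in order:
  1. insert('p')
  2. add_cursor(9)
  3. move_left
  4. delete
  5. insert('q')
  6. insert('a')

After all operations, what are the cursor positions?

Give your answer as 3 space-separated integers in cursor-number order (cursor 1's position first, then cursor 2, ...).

After op 1 (insert('p')): buffer="qespqcnpy" (len 9), cursors c1@4 c2@8, authorship ...1...2.
After op 2 (add_cursor(9)): buffer="qespqcnpy" (len 9), cursors c1@4 c2@8 c3@9, authorship ...1...2.
After op 3 (move_left): buffer="qespqcnpy" (len 9), cursors c1@3 c2@7 c3@8, authorship ...1...2.
After op 4 (delete): buffer="qepqcy" (len 6), cursors c1@2 c2@5 c3@5, authorship ..1...
After op 5 (insert('q')): buffer="qeqpqcqqy" (len 9), cursors c1@3 c2@8 c3@8, authorship ..11..23.
After op 6 (insert('a')): buffer="qeqapqcqqaay" (len 12), cursors c1@4 c2@11 c3@11, authorship ..111..2323.

Answer: 4 11 11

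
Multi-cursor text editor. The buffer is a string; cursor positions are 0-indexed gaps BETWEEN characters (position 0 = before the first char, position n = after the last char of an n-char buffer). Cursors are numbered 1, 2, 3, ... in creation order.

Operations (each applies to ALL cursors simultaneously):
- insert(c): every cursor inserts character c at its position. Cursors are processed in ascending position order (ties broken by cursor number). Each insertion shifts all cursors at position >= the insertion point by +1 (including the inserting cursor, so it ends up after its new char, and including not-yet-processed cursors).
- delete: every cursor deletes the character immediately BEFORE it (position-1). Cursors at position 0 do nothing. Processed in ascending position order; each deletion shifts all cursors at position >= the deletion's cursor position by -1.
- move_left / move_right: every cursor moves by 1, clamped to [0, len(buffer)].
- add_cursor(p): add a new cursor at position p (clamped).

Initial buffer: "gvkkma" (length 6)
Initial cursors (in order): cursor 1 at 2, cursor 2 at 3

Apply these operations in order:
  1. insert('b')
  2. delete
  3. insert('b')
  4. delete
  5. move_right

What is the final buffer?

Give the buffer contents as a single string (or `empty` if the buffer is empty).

After op 1 (insert('b')): buffer="gvbkbkma" (len 8), cursors c1@3 c2@5, authorship ..1.2...
After op 2 (delete): buffer="gvkkma" (len 6), cursors c1@2 c2@3, authorship ......
After op 3 (insert('b')): buffer="gvbkbkma" (len 8), cursors c1@3 c2@5, authorship ..1.2...
After op 4 (delete): buffer="gvkkma" (len 6), cursors c1@2 c2@3, authorship ......
After op 5 (move_right): buffer="gvkkma" (len 6), cursors c1@3 c2@4, authorship ......

Answer: gvkkma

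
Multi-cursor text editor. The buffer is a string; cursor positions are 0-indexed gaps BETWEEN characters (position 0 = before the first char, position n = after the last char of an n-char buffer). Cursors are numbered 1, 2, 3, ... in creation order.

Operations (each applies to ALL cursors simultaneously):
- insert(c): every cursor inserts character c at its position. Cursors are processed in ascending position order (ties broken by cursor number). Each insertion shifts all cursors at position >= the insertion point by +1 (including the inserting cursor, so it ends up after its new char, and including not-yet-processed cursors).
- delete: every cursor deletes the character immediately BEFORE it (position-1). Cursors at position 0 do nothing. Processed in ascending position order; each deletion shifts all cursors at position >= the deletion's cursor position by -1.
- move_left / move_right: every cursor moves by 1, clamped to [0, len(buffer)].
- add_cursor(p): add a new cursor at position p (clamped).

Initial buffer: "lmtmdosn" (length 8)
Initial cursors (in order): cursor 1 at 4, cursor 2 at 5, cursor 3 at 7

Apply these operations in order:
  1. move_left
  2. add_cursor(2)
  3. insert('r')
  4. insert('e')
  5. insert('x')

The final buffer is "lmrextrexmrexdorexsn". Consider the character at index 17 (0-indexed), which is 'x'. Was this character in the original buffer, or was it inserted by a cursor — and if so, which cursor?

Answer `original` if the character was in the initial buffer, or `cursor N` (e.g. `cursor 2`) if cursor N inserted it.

After op 1 (move_left): buffer="lmtmdosn" (len 8), cursors c1@3 c2@4 c3@6, authorship ........
After op 2 (add_cursor(2)): buffer="lmtmdosn" (len 8), cursors c4@2 c1@3 c2@4 c3@6, authorship ........
After op 3 (insert('r')): buffer="lmrtrmrdorsn" (len 12), cursors c4@3 c1@5 c2@7 c3@10, authorship ..4.1.2..3..
After op 4 (insert('e')): buffer="lmretremredoresn" (len 16), cursors c4@4 c1@7 c2@10 c3@14, authorship ..44.11.22..33..
After op 5 (insert('x')): buffer="lmrextrexmrexdorexsn" (len 20), cursors c4@5 c1@9 c2@13 c3@18, authorship ..444.111.222..333..
Authorship (.=original, N=cursor N): . . 4 4 4 . 1 1 1 . 2 2 2 . . 3 3 3 . .
Index 17: author = 3

Answer: cursor 3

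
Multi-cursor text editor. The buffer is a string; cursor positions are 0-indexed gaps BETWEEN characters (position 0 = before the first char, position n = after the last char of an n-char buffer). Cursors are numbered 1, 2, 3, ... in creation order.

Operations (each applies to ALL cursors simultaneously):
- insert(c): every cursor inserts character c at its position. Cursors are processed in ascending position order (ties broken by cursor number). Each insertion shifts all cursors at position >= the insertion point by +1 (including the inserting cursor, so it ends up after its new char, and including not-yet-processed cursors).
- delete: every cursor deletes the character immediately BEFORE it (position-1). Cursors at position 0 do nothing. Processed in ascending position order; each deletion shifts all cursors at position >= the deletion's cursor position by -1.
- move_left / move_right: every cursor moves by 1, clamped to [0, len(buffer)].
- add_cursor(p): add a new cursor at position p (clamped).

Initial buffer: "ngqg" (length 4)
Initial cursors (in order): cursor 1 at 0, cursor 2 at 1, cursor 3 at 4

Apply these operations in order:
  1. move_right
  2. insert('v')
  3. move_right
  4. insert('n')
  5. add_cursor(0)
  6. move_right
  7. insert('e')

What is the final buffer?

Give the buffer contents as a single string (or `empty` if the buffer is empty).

Answer: nevgnveqngevne

Derivation:
After op 1 (move_right): buffer="ngqg" (len 4), cursors c1@1 c2@2 c3@4, authorship ....
After op 2 (insert('v')): buffer="nvgvqgv" (len 7), cursors c1@2 c2@4 c3@7, authorship .1.2..3
After op 3 (move_right): buffer="nvgvqgv" (len 7), cursors c1@3 c2@5 c3@7, authorship .1.2..3
After op 4 (insert('n')): buffer="nvgnvqngvn" (len 10), cursors c1@4 c2@7 c3@10, authorship .1.12.2.33
After op 5 (add_cursor(0)): buffer="nvgnvqngvn" (len 10), cursors c4@0 c1@4 c2@7 c3@10, authorship .1.12.2.33
After op 6 (move_right): buffer="nvgnvqngvn" (len 10), cursors c4@1 c1@5 c2@8 c3@10, authorship .1.12.2.33
After op 7 (insert('e')): buffer="nevgnveqngevne" (len 14), cursors c4@2 c1@7 c2@11 c3@14, authorship .41.121.2.2333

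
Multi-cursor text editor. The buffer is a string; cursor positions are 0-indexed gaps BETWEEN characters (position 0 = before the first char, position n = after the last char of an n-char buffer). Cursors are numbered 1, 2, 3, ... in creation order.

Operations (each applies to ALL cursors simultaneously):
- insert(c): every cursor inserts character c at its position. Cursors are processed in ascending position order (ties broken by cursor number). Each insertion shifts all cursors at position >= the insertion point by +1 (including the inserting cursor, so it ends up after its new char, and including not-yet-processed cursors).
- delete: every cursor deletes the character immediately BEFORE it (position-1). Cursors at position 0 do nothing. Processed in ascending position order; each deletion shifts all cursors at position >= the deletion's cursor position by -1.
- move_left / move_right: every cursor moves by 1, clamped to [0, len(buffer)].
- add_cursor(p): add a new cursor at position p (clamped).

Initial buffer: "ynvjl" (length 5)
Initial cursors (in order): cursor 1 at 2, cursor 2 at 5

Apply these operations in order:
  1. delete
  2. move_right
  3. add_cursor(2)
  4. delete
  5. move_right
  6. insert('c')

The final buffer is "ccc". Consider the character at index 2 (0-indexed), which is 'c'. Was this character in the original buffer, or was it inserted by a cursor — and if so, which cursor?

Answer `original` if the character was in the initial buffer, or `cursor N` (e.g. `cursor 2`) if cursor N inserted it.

Answer: cursor 3

Derivation:
After op 1 (delete): buffer="yvj" (len 3), cursors c1@1 c2@3, authorship ...
After op 2 (move_right): buffer="yvj" (len 3), cursors c1@2 c2@3, authorship ...
After op 3 (add_cursor(2)): buffer="yvj" (len 3), cursors c1@2 c3@2 c2@3, authorship ...
After op 4 (delete): buffer="" (len 0), cursors c1@0 c2@0 c3@0, authorship 
After op 5 (move_right): buffer="" (len 0), cursors c1@0 c2@0 c3@0, authorship 
After op 6 (insert('c')): buffer="ccc" (len 3), cursors c1@3 c2@3 c3@3, authorship 123
Authorship (.=original, N=cursor N): 1 2 3
Index 2: author = 3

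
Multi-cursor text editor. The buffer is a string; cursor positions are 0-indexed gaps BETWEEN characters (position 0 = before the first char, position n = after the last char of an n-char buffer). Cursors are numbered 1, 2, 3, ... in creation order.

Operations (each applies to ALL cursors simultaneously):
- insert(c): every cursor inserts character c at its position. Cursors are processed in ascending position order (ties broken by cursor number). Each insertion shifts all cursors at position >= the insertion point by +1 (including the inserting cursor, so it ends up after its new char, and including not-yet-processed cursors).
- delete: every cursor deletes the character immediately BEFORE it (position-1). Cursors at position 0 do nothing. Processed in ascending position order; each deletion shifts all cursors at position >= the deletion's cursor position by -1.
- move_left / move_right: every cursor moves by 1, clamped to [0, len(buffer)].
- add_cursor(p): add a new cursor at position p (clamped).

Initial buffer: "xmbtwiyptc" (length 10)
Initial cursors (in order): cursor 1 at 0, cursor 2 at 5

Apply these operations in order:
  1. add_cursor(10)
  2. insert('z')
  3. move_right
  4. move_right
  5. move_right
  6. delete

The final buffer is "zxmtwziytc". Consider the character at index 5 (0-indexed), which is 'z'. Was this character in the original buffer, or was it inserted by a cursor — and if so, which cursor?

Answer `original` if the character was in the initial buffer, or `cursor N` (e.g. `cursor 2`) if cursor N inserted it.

Answer: cursor 2

Derivation:
After op 1 (add_cursor(10)): buffer="xmbtwiyptc" (len 10), cursors c1@0 c2@5 c3@10, authorship ..........
After op 2 (insert('z')): buffer="zxmbtwziyptcz" (len 13), cursors c1@1 c2@7 c3@13, authorship 1.....2.....3
After op 3 (move_right): buffer="zxmbtwziyptcz" (len 13), cursors c1@2 c2@8 c3@13, authorship 1.....2.....3
After op 4 (move_right): buffer="zxmbtwziyptcz" (len 13), cursors c1@3 c2@9 c3@13, authorship 1.....2.....3
After op 5 (move_right): buffer="zxmbtwziyptcz" (len 13), cursors c1@4 c2@10 c3@13, authorship 1.....2.....3
After op 6 (delete): buffer="zxmtwziytc" (len 10), cursors c1@3 c2@8 c3@10, authorship 1....2....
Authorship (.=original, N=cursor N): 1 . . . . 2 . . . .
Index 5: author = 2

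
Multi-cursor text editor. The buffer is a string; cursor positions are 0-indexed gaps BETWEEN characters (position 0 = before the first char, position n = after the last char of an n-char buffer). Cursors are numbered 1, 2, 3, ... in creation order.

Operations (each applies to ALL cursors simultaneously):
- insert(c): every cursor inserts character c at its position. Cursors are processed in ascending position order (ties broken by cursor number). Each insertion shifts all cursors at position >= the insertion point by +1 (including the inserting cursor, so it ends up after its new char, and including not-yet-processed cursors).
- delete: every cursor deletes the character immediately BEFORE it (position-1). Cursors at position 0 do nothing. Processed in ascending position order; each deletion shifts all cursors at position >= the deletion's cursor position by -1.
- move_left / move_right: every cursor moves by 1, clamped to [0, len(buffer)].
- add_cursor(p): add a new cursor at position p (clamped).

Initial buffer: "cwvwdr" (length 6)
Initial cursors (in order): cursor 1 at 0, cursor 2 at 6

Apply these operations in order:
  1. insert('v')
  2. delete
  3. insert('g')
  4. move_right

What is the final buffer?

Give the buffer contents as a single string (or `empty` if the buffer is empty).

Answer: gcwvwdrg

Derivation:
After op 1 (insert('v')): buffer="vcwvwdrv" (len 8), cursors c1@1 c2@8, authorship 1......2
After op 2 (delete): buffer="cwvwdr" (len 6), cursors c1@0 c2@6, authorship ......
After op 3 (insert('g')): buffer="gcwvwdrg" (len 8), cursors c1@1 c2@8, authorship 1......2
After op 4 (move_right): buffer="gcwvwdrg" (len 8), cursors c1@2 c2@8, authorship 1......2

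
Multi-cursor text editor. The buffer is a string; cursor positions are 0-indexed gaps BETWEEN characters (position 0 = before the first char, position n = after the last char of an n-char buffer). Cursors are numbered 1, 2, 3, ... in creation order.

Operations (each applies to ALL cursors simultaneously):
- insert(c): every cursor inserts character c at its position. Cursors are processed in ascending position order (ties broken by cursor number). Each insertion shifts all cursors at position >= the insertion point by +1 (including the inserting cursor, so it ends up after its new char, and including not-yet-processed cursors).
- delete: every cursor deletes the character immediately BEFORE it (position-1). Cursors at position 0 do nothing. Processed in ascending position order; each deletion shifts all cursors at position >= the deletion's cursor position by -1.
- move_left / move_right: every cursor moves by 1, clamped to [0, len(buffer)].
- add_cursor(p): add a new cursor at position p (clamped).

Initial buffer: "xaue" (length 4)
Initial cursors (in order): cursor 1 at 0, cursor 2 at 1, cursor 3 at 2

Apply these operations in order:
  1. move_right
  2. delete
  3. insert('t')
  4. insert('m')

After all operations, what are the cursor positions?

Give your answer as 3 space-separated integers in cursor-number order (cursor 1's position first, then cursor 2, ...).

Answer: 6 6 6

Derivation:
After op 1 (move_right): buffer="xaue" (len 4), cursors c1@1 c2@2 c3@3, authorship ....
After op 2 (delete): buffer="e" (len 1), cursors c1@0 c2@0 c3@0, authorship .
After op 3 (insert('t')): buffer="ttte" (len 4), cursors c1@3 c2@3 c3@3, authorship 123.
After op 4 (insert('m')): buffer="tttmmme" (len 7), cursors c1@6 c2@6 c3@6, authorship 123123.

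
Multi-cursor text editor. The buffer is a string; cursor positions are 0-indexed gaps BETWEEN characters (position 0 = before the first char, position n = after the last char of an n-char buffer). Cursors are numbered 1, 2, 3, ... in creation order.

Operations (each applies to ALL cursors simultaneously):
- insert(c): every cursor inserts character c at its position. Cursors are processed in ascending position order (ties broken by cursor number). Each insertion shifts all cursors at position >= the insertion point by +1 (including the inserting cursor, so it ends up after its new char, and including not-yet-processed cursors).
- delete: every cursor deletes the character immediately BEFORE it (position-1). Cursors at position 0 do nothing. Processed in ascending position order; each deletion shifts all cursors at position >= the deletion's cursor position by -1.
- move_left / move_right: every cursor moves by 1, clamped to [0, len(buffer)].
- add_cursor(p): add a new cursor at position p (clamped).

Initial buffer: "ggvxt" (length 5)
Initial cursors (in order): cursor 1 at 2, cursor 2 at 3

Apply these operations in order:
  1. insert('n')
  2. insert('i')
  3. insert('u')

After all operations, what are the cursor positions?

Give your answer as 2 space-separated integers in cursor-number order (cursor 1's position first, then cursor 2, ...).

After op 1 (insert('n')): buffer="ggnvnxt" (len 7), cursors c1@3 c2@5, authorship ..1.2..
After op 2 (insert('i')): buffer="ggnivnixt" (len 9), cursors c1@4 c2@7, authorship ..11.22..
After op 3 (insert('u')): buffer="ggniuvniuxt" (len 11), cursors c1@5 c2@9, authorship ..111.222..

Answer: 5 9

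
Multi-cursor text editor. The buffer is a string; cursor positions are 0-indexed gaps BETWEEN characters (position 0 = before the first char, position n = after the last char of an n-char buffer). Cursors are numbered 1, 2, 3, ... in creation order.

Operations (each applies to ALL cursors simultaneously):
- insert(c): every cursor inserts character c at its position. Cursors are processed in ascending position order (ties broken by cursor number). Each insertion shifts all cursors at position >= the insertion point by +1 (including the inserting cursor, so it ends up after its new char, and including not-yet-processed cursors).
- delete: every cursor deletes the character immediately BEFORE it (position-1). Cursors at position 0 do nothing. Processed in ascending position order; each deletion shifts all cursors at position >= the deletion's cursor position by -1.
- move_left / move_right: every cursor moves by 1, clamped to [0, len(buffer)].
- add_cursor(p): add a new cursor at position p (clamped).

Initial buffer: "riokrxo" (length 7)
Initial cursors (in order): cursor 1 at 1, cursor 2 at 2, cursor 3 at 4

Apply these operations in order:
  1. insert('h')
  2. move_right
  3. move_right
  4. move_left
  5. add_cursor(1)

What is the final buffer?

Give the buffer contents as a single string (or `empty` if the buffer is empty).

Answer: rhihokhrxo

Derivation:
After op 1 (insert('h')): buffer="rhihokhrxo" (len 10), cursors c1@2 c2@4 c3@7, authorship .1.2..3...
After op 2 (move_right): buffer="rhihokhrxo" (len 10), cursors c1@3 c2@5 c3@8, authorship .1.2..3...
After op 3 (move_right): buffer="rhihokhrxo" (len 10), cursors c1@4 c2@6 c3@9, authorship .1.2..3...
After op 4 (move_left): buffer="rhihokhrxo" (len 10), cursors c1@3 c2@5 c3@8, authorship .1.2..3...
After op 5 (add_cursor(1)): buffer="rhihokhrxo" (len 10), cursors c4@1 c1@3 c2@5 c3@8, authorship .1.2..3...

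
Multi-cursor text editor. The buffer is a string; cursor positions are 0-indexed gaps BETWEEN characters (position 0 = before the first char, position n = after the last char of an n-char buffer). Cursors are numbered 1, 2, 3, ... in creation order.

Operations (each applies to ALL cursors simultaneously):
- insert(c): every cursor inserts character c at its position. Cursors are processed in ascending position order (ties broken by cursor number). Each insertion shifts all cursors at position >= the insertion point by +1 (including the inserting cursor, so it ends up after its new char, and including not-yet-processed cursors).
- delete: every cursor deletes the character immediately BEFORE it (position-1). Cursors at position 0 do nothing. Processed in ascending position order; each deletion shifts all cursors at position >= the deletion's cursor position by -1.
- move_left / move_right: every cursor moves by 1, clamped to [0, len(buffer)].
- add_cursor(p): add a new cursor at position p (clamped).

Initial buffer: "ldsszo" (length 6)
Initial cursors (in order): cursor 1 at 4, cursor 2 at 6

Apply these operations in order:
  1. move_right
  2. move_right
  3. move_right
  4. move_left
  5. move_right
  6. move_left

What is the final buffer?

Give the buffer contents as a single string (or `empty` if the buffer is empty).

Answer: ldsszo

Derivation:
After op 1 (move_right): buffer="ldsszo" (len 6), cursors c1@5 c2@6, authorship ......
After op 2 (move_right): buffer="ldsszo" (len 6), cursors c1@6 c2@6, authorship ......
After op 3 (move_right): buffer="ldsszo" (len 6), cursors c1@6 c2@6, authorship ......
After op 4 (move_left): buffer="ldsszo" (len 6), cursors c1@5 c2@5, authorship ......
After op 5 (move_right): buffer="ldsszo" (len 6), cursors c1@6 c2@6, authorship ......
After op 6 (move_left): buffer="ldsszo" (len 6), cursors c1@5 c2@5, authorship ......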